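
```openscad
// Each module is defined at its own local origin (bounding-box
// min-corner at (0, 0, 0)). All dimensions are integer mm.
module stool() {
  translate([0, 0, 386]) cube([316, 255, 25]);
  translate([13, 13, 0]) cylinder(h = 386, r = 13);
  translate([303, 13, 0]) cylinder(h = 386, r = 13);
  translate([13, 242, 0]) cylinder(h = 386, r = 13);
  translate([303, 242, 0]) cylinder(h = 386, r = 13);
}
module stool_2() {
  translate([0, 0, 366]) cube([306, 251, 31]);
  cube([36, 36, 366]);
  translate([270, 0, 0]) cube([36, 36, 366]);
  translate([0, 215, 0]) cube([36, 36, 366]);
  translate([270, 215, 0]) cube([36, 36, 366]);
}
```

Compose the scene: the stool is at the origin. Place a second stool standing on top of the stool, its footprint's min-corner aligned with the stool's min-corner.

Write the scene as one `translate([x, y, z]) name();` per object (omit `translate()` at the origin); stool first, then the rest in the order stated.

stool();
translate([0, 0, 411]) stool_2();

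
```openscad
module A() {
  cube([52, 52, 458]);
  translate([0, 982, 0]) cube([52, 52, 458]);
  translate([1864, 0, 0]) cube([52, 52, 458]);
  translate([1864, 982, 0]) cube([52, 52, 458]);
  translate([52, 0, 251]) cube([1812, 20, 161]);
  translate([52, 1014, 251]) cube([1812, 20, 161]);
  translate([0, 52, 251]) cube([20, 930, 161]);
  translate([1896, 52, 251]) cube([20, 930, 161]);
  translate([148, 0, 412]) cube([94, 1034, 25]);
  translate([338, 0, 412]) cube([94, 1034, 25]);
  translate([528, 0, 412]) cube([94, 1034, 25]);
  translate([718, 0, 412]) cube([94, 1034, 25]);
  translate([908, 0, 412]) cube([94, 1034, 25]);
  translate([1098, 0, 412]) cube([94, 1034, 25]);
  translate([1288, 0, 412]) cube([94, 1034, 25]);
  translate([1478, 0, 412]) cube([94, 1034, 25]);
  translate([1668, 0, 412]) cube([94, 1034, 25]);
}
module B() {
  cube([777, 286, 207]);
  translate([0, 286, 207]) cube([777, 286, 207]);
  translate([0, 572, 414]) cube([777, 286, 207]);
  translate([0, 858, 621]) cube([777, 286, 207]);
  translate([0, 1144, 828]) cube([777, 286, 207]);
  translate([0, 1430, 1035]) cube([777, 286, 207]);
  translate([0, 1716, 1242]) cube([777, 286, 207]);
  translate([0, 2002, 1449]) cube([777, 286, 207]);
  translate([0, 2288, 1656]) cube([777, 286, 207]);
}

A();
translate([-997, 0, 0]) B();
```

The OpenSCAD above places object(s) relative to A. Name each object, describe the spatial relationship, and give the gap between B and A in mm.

A is a bed frame. B is a staircase. The staircase is on the floor beside the bed frame on its −x side. The gap between the staircase and the bed frame is 220 mm.

The staircase's nearest face is 220 mm from the bed frame's −x face.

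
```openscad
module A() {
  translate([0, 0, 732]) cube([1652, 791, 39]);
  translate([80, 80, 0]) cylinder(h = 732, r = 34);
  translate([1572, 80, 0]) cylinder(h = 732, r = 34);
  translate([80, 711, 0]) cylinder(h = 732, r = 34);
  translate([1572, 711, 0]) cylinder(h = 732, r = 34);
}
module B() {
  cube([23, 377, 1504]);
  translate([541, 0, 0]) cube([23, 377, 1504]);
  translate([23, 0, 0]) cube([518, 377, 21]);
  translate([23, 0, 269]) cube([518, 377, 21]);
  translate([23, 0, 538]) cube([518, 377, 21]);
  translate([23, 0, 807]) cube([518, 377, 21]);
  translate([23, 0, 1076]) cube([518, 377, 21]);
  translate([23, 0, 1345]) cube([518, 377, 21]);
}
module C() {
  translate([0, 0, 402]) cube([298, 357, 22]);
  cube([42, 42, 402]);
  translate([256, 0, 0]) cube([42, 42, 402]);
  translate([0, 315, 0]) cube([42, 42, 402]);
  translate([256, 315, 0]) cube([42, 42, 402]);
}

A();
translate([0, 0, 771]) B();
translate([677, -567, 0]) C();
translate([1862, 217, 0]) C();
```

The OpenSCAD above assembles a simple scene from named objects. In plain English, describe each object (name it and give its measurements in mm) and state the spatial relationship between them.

A is a table with a 1652×791 mm rectangular top, 39 mm thick, top surface at z = 771 mm, supported by four round legs of 68 mm diameter, each leg's bounding box inset 46 mm from the nearest pair of top edges, running from the floor.

B is an open bookshelf. Two side panels, each 23 mm thick, 377 mm deep and 1504 mm tall, stand 564 mm apart (outside-to-outside). Between them sit 6 shelves, each 21 mm thick and 377 mm deep, spanning the full gap between the sides. The bottom shelf rests on the floor (its underside at z = 0) and the clear gap between one shelf's top and the next shelf's underside is 248 mm.

C is a four-legged stool. The seat is a 298×357×22 mm slab whose top surface is at z = 424 mm; four square legs, each 42×42 mm in cross-section, run from the floor (z = 0) to the underside of the seat, each flush with a corner of the seat.

The bookshelf is on top of the table. Two stools sit around the table at the −y, +x sides.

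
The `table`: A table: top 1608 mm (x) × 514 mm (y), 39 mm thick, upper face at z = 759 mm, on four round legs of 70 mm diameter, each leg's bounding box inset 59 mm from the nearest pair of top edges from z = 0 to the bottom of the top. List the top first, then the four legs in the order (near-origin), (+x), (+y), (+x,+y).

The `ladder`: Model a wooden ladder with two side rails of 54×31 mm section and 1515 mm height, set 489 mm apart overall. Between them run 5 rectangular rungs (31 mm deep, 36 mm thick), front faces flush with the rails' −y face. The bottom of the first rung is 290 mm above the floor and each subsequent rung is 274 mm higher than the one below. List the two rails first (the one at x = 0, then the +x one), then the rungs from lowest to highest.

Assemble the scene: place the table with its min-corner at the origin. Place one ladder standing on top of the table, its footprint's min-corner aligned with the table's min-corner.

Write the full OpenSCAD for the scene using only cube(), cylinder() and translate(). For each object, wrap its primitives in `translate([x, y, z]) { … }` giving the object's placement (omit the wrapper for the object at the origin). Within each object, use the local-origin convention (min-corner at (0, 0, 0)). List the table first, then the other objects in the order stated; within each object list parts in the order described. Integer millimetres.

translate([0, 0, 720]) cube([1608, 514, 39]);
translate([94, 94, 0]) cylinder(h = 720, r = 35);
translate([1514, 94, 0]) cylinder(h = 720, r = 35);
translate([94, 420, 0]) cylinder(h = 720, r = 35);
translate([1514, 420, 0]) cylinder(h = 720, r = 35);
translate([0, 0, 759]) {
  cube([54, 31, 1515]);
  translate([435, 0, 0]) cube([54, 31, 1515]);
  translate([54, 0, 290]) cube([381, 31, 36]);
  translate([54, 0, 564]) cube([381, 31, 36]);
  translate([54, 0, 838]) cube([381, 31, 36]);
  translate([54, 0, 1112]) cube([381, 31, 36]);
  translate([54, 0, 1386]) cube([381, 31, 36]);
}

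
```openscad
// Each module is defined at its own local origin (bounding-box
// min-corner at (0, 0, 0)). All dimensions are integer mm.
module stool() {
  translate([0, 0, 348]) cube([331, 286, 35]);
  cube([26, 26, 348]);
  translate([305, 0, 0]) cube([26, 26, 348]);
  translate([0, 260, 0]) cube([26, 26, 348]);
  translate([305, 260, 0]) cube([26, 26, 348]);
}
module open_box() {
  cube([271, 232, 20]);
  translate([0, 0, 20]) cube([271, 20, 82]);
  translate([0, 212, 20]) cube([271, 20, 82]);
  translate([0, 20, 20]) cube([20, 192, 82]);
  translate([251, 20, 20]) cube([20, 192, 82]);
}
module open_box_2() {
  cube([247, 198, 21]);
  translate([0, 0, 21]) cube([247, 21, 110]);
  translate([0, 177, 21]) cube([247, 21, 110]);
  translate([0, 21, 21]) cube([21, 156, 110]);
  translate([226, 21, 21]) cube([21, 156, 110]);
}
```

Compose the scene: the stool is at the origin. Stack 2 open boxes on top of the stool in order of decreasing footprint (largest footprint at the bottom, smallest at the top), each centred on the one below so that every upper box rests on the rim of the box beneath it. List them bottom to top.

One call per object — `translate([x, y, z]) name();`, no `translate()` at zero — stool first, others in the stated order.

stool();
translate([30, 27, 383]) open_box();
translate([42, 44, 485]) open_box_2();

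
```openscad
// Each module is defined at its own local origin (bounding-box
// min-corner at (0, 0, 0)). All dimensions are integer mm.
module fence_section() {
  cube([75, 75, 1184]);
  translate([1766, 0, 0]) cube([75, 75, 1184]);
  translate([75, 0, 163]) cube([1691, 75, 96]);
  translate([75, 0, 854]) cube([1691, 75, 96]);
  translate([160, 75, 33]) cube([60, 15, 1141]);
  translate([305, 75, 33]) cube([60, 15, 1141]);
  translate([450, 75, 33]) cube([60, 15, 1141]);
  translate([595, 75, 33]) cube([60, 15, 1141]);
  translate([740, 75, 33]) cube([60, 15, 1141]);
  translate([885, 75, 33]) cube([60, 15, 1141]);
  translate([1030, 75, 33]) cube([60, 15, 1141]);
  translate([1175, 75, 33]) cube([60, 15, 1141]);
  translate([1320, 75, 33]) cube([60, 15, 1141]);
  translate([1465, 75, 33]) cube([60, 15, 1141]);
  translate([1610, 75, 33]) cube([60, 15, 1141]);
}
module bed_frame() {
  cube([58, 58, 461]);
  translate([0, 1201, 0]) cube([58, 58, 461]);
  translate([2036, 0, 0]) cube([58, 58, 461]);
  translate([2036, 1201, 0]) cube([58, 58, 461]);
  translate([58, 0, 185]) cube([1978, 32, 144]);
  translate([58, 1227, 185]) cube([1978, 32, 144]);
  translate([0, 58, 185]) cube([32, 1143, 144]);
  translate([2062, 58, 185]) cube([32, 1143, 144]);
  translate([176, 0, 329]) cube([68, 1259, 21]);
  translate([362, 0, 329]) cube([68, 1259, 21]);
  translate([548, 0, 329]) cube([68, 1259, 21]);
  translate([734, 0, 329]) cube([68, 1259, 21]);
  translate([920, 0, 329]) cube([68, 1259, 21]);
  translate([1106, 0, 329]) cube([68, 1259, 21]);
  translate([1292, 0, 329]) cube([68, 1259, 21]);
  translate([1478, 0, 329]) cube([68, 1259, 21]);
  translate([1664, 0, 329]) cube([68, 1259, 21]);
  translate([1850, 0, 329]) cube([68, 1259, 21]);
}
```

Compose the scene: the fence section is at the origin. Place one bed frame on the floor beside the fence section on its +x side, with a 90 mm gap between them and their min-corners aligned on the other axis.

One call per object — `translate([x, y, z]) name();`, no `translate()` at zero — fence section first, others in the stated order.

fence_section();
translate([1931, 0, 0]) bed_frame();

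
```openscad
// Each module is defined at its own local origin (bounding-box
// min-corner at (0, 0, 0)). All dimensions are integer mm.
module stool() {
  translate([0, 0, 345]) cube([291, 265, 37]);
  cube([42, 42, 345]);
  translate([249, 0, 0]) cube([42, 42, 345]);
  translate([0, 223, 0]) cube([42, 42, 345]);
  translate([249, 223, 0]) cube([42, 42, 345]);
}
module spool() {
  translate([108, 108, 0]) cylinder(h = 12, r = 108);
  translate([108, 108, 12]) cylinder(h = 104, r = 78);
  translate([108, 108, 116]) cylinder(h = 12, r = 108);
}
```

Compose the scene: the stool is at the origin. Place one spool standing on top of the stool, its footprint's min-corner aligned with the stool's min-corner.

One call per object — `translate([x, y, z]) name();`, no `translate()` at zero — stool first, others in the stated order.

stool();
translate([0, 0, 382]) spool();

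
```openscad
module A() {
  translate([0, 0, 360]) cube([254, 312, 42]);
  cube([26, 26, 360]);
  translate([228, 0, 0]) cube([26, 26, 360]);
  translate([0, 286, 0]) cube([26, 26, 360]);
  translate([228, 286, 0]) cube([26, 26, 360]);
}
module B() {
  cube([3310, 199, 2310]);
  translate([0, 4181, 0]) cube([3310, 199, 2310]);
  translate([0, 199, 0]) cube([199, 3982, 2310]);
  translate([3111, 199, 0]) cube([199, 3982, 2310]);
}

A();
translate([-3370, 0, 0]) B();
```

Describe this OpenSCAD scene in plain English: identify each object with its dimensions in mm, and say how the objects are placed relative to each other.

A is a four-legged stool. The seat is 254×312 mm, 42 mm thick, top at z = 402 mm. It stands on four square legs, each 26×26 mm in cross-section, from z = 0 to the seat underside, each flush with a corner of the seat.

B is a box-shaped house frame (walls only): outside footprint 3310×4380 mm, wall height 2310 mm, wall thickness 199 mm. The two y-facing walls run the full x-width; the two x-facing walls fit between the inner faces of the y-facing walls.

The house frame is on the floor beside the stool on its −x side.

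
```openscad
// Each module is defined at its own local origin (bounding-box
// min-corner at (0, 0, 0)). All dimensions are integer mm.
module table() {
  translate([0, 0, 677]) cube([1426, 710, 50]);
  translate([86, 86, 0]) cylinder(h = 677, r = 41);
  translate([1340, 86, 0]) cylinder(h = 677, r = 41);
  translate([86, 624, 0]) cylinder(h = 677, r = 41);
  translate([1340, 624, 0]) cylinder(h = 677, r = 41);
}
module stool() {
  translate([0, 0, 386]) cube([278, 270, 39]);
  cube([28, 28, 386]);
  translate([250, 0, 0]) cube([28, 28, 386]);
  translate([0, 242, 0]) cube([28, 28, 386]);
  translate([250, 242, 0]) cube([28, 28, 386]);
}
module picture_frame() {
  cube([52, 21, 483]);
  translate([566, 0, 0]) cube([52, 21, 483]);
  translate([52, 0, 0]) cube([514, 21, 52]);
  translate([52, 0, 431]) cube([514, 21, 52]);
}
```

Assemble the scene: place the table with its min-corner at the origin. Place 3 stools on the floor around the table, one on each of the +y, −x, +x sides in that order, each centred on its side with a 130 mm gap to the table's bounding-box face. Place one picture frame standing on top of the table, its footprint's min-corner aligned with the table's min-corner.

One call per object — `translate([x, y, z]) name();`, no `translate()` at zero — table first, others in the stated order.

table();
translate([574, 840, 0]) stool();
translate([-408, 220, 0]) stool();
translate([1556, 220, 0]) stool();
translate([0, 0, 727]) picture_frame();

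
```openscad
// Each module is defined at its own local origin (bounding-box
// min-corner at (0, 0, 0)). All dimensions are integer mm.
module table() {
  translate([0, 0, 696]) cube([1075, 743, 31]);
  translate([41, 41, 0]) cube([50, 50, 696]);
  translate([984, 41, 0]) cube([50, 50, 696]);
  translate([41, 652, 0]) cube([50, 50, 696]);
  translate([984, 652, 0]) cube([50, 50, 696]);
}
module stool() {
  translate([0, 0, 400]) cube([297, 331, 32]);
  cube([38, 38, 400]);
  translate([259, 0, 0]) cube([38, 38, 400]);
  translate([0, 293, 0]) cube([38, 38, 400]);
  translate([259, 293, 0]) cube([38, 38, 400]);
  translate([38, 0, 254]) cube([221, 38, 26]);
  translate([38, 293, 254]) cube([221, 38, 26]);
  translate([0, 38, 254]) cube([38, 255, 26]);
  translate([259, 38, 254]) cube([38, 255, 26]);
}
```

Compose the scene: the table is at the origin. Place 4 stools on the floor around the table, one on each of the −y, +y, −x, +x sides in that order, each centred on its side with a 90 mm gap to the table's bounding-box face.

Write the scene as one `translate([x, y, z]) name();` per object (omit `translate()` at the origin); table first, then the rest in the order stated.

table();
translate([389, -421, 0]) stool();
translate([389, 833, 0]) stool();
translate([-387, 206, 0]) stool();
translate([1165, 206, 0]) stool();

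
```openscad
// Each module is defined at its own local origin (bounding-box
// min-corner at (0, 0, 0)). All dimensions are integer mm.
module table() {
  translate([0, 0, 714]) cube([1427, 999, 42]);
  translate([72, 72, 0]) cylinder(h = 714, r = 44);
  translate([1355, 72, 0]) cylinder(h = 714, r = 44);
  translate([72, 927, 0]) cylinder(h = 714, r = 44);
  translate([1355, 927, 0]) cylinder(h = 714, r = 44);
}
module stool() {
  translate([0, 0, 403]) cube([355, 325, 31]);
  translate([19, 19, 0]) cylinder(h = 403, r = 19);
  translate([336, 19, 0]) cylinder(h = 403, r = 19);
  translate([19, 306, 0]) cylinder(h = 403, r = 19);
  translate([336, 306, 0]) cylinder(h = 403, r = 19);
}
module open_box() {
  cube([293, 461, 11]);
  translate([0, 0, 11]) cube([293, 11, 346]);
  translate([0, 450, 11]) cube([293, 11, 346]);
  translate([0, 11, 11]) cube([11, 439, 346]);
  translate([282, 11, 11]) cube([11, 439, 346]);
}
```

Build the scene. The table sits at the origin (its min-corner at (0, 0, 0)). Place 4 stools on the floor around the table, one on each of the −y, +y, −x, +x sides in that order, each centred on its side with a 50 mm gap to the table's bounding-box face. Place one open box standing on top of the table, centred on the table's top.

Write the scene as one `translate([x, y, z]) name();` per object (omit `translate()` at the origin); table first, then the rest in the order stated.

table();
translate([536, -375, 0]) stool();
translate([536, 1049, 0]) stool();
translate([-405, 337, 0]) stool();
translate([1477, 337, 0]) stool();
translate([567, 269, 756]) open_box();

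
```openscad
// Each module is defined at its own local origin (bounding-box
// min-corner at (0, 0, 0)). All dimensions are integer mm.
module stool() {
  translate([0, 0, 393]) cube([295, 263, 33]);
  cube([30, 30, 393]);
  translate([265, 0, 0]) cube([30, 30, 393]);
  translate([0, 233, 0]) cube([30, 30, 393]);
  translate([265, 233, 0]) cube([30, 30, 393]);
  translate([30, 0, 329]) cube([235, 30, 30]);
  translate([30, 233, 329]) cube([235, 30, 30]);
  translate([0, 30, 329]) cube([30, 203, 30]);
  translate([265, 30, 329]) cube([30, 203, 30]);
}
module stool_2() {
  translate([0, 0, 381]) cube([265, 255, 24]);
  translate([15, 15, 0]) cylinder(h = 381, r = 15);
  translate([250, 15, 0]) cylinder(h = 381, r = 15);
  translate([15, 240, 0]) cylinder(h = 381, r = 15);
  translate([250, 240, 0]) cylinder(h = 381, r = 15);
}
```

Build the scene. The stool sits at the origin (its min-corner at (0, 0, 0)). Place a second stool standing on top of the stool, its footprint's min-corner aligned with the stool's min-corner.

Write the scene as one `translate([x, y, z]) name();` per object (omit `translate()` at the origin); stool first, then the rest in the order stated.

stool();
translate([0, 0, 426]) stool_2();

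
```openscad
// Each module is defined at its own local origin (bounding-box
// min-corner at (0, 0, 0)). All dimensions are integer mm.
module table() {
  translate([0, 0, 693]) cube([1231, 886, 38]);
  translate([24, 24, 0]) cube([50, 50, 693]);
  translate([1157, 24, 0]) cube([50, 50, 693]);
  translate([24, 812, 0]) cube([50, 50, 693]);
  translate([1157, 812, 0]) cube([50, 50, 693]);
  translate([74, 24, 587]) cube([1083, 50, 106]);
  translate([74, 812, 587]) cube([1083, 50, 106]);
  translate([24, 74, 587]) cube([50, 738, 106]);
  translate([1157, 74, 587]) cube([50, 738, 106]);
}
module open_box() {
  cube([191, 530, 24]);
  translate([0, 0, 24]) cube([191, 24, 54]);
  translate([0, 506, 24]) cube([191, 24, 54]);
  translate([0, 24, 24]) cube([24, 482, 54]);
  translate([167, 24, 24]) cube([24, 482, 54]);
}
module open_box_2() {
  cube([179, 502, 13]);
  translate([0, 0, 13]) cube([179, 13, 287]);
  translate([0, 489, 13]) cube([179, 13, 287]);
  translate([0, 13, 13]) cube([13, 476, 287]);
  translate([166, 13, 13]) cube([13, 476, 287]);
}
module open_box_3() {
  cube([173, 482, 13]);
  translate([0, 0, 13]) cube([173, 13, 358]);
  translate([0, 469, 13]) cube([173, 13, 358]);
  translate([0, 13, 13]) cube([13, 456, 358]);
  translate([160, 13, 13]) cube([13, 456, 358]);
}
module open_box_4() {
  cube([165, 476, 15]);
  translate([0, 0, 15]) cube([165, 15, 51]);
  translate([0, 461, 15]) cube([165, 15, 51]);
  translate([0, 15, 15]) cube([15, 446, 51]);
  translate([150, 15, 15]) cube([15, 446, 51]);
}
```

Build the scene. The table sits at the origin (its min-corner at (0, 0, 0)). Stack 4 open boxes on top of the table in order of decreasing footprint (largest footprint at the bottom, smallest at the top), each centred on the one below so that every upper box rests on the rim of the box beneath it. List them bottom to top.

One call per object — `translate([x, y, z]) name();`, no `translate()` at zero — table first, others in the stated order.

table();
translate([520, 178, 731]) open_box();
translate([526, 192, 809]) open_box_2();
translate([529, 202, 1109]) open_box_3();
translate([533, 205, 1480]) open_box_4();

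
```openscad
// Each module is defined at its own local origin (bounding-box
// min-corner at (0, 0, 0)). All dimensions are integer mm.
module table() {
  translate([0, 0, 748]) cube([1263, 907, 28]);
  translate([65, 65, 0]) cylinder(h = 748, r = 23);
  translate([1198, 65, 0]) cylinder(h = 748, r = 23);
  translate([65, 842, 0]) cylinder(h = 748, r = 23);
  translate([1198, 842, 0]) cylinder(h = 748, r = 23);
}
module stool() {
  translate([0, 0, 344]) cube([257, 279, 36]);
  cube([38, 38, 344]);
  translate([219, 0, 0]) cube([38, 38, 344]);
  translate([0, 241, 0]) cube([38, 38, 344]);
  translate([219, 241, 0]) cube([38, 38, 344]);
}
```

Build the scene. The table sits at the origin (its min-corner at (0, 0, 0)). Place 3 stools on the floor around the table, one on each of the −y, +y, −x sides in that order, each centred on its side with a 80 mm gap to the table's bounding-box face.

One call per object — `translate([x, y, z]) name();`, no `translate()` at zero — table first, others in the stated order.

table();
translate([503, -359, 0]) stool();
translate([503, 987, 0]) stool();
translate([-337, 314, 0]) stool();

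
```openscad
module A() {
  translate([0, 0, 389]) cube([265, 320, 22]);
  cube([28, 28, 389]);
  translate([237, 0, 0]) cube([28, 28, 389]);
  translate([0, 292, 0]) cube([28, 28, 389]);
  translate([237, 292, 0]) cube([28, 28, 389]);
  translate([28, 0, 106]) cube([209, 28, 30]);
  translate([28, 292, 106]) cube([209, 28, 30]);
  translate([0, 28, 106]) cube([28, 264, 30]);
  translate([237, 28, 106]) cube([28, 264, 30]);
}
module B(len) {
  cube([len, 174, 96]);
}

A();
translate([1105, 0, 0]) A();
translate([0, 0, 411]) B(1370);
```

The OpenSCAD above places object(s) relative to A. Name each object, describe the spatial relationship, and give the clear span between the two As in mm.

Second stool starts at x = 1105; first ends at x = 265; clear span = 1105 − 265 = 840 mm.

A is a stool. B is a beam. A beam spans the tops of two stools. The clear span between the two stools is 840 mm.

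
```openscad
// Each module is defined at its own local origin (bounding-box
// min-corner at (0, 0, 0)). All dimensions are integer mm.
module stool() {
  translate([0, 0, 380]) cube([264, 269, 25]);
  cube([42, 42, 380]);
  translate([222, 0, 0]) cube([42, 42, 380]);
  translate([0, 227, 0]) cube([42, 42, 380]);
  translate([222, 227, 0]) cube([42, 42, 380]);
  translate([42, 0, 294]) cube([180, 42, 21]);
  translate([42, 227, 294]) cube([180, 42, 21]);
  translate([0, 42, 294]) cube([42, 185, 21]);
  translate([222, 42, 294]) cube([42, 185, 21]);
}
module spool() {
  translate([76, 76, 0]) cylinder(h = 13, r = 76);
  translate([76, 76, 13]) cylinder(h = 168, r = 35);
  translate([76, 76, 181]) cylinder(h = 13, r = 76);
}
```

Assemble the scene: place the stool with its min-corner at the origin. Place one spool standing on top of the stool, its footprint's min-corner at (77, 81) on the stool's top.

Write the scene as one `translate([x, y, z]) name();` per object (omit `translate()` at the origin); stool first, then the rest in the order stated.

stool();
translate([77, 81, 405]) spool();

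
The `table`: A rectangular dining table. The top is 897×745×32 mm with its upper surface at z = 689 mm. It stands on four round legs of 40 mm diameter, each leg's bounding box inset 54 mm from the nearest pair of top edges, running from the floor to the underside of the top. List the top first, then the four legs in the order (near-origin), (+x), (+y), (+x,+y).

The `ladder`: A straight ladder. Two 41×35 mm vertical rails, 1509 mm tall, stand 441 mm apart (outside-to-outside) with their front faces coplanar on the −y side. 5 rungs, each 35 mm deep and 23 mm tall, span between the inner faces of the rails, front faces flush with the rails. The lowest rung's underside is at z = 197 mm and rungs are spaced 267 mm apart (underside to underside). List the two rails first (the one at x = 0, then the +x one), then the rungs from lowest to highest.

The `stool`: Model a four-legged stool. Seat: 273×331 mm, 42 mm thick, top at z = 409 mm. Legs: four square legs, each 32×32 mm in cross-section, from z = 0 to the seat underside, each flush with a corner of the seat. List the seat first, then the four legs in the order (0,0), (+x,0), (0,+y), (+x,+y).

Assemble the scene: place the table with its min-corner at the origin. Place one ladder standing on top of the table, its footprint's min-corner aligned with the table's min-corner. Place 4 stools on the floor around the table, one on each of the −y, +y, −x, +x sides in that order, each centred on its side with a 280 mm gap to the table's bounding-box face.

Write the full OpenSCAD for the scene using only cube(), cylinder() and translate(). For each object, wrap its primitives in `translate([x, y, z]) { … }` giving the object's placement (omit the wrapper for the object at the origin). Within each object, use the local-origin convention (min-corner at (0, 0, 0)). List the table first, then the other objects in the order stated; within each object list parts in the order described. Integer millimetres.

translate([0, 0, 657]) cube([897, 745, 32]);
translate([74, 74, 0]) cylinder(h = 657, r = 20);
translate([823, 74, 0]) cylinder(h = 657, r = 20);
translate([74, 671, 0]) cylinder(h = 657, r = 20);
translate([823, 671, 0]) cylinder(h = 657, r = 20);
translate([0, 0, 689]) {
  cube([41, 35, 1509]);
  translate([400, 0, 0]) cube([41, 35, 1509]);
  translate([41, 0, 197]) cube([359, 35, 23]);
  translate([41, 0, 464]) cube([359, 35, 23]);
  translate([41, 0, 731]) cube([359, 35, 23]);
  translate([41, 0, 998]) cube([359, 35, 23]);
  translate([41, 0, 1265]) cube([359, 35, 23]);
}
translate([312, -611, 0]) {
  translate([0, 0, 367]) cube([273, 331, 42]);
  cube([32, 32, 367]);
  translate([241, 0, 0]) cube([32, 32, 367]);
  translate([0, 299, 0]) cube([32, 32, 367]);
  translate([241, 299, 0]) cube([32, 32, 367]);
}
translate([312, 1025, 0]) {
  translate([0, 0, 367]) cube([273, 331, 42]);
  cube([32, 32, 367]);
  translate([241, 0, 0]) cube([32, 32, 367]);
  translate([0, 299, 0]) cube([32, 32, 367]);
  translate([241, 299, 0]) cube([32, 32, 367]);
}
translate([-553, 207, 0]) {
  translate([0, 0, 367]) cube([273, 331, 42]);
  cube([32, 32, 367]);
  translate([241, 0, 0]) cube([32, 32, 367]);
  translate([0, 299, 0]) cube([32, 32, 367]);
  translate([241, 299, 0]) cube([32, 32, 367]);
}
translate([1177, 207, 0]) {
  translate([0, 0, 367]) cube([273, 331, 42]);
  cube([32, 32, 367]);
  translate([241, 0, 0]) cube([32, 32, 367]);
  translate([0, 299, 0]) cube([32, 32, 367]);
  translate([241, 299, 0]) cube([32, 32, 367]);
}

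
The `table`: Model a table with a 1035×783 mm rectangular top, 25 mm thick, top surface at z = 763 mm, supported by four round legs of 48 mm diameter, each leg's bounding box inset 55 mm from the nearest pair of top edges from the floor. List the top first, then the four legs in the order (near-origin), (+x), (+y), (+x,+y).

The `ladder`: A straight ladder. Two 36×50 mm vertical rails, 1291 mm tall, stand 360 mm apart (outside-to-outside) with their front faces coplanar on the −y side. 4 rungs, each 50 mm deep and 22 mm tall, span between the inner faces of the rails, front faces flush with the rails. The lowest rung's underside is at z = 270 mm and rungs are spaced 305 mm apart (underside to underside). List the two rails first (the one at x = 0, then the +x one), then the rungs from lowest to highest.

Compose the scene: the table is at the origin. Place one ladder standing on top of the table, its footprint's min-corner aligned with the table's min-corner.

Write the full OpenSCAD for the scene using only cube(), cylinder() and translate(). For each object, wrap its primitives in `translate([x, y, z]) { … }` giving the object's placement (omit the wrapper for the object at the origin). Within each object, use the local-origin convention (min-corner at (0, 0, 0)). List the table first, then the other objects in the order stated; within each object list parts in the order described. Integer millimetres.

translate([0, 0, 738]) cube([1035, 783, 25]);
translate([79, 79, 0]) cylinder(h = 738, r = 24);
translate([956, 79, 0]) cylinder(h = 738, r = 24);
translate([79, 704, 0]) cylinder(h = 738, r = 24);
translate([956, 704, 0]) cylinder(h = 738, r = 24);
translate([0, 0, 763]) {
  cube([36, 50, 1291]);
  translate([324, 0, 0]) cube([36, 50, 1291]);
  translate([36, 0, 270]) cube([288, 50, 22]);
  translate([36, 0, 575]) cube([288, 50, 22]);
  translate([36, 0, 880]) cube([288, 50, 22]);
  translate([36, 0, 1185]) cube([288, 50, 22]);
}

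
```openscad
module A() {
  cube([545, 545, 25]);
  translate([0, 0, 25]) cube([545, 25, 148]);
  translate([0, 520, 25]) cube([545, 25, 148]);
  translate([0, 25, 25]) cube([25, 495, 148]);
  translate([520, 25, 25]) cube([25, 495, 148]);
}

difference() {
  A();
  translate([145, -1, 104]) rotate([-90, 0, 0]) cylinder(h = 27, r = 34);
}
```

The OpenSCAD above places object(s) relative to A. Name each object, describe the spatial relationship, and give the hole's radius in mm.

The subtracted cylinder has r = 34 mm.

A is an open box. The open box has a circular hole through its front wall. The hole's radius is 34 mm.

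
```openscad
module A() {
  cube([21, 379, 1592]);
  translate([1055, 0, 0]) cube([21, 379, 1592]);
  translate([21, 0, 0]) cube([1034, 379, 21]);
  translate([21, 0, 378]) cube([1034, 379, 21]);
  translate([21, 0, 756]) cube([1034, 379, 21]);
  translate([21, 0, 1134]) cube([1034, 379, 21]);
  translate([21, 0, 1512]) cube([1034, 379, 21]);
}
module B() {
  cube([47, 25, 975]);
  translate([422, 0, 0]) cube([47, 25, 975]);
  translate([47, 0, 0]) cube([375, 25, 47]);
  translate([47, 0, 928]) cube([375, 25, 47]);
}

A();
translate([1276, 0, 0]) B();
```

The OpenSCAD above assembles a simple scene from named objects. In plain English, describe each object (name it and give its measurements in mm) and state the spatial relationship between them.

A is an open bookshelf. Two side panels, each 21 mm thick, 379 mm deep and 1592 mm tall, stand 1076 mm apart (outside-to-outside). Between them sit 5 shelves, each 21 mm thick and 379 mm deep, spanning the full gap between the sides. The bottom shelf rests on the floor (its underside at z = 0) and the clear gap between one shelf's top and the next shelf's underside is 357 mm.

B is a rectangular picture frame lying in the x–z plane (depth along y). The opening is 375 mm wide (x) by 881 mm tall (z), surrounded by a border 47 mm wide on all four sides. The frame is 25 mm deep and is made of two full-height vertical stiles with two horizontal rails fitted between them.

The picture frame is on the floor beside the bookshelf on its +x side.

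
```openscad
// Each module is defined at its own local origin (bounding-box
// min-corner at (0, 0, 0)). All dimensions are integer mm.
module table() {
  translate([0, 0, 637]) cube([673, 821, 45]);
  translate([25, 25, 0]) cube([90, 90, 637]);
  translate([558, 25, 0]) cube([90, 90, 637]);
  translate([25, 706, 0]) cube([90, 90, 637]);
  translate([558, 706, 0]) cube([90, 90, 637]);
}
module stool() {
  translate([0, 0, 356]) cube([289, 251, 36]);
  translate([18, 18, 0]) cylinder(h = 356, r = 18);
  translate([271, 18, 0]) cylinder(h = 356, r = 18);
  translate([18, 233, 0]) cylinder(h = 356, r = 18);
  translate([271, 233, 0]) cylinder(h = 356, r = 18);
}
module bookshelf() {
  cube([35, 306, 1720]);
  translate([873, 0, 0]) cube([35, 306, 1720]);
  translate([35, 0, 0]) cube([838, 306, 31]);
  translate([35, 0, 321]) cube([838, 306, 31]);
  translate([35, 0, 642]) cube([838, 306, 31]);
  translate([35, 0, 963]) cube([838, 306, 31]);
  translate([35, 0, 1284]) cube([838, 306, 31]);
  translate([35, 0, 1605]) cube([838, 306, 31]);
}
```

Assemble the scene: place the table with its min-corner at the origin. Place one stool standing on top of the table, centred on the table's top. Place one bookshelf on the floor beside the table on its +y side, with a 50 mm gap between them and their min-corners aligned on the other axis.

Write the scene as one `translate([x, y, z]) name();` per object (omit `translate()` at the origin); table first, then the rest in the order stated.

table();
translate([192, 285, 682]) stool();
translate([0, 871, 0]) bookshelf();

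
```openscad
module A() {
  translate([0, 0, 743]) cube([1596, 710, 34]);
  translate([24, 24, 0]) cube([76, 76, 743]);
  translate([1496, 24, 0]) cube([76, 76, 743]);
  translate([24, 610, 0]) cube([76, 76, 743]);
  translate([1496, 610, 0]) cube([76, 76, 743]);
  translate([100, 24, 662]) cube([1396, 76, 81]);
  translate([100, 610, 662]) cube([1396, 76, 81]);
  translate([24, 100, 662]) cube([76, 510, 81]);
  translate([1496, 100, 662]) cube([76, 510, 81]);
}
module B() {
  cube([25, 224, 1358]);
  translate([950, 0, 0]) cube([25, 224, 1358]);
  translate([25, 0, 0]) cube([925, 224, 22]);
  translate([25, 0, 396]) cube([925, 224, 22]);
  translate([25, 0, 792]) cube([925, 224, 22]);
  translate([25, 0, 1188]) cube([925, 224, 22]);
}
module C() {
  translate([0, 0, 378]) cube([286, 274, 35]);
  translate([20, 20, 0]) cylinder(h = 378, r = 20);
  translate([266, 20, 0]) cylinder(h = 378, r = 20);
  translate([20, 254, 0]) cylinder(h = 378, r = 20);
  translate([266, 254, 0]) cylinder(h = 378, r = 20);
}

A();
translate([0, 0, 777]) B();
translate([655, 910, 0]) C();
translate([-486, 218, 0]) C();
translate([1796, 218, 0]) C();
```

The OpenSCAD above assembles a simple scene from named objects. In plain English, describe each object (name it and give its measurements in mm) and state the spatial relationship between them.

A is a rectangular dining table. The top is 1596×710×34 mm with its upper surface at z = 777 mm. It stands on four 76×76 mm square legs, each inset 24 mm from the nearest pair of top edges, running from the floor to the underside of the top. Four apron rails, 76 mm thick and 81 mm tall, run between adjacent legs with their top edges flush with the underside of the top and their outer faces flush with the legs' outer faces.

B is an open bookshelf. Two side panels, each 25 mm thick, 224 mm deep and 1358 mm tall, stand 975 mm apart (outside-to-outside). Between them sit 4 shelves, each 22 mm thick and 224 mm deep, spanning the full gap between the sides. The bottom shelf rests on the floor (its underside at z = 0) and the clear gap between one shelf's top and the next shelf's underside is 374 mm.

C is a four-legged stool. The seat is 286×274 mm, 35 mm thick, top at z = 413 mm. It stands on four round legs, each 40 mm in diameter, from z = 0 to the seat underside, each leg's axis is inset half a diameter from the nearest pair of seat edges (so the leg's bounding box is flush with the corner).

The bookshelf is on top of the table. Three stools sit around the table at the +y, −x, +x sides.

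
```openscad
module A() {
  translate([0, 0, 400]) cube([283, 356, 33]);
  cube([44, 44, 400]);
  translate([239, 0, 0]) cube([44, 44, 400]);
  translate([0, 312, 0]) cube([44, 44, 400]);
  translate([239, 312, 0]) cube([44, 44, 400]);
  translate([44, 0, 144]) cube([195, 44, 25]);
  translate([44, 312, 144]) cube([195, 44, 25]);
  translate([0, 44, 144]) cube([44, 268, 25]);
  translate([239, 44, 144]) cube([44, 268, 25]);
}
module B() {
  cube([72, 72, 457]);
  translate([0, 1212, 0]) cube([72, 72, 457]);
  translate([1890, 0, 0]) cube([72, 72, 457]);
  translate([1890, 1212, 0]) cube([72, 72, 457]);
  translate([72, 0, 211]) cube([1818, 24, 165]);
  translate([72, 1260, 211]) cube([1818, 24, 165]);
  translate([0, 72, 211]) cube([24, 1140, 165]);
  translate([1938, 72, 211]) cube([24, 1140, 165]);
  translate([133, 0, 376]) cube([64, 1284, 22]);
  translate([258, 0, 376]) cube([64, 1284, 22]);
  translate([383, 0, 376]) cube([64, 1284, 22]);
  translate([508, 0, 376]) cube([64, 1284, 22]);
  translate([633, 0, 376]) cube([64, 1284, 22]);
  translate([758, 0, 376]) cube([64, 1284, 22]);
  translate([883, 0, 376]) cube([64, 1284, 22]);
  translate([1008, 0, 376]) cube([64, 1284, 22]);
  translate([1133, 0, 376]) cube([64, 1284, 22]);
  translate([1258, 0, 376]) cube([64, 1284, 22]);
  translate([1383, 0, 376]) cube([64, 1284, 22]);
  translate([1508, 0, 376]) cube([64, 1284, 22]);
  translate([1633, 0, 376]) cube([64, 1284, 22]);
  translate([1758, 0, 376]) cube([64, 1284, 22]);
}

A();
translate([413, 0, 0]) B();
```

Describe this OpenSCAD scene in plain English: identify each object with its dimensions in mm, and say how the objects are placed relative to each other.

A is a simple wooden stool: a rectangular seat 283 mm (x) by 356 mm (y), 33 mm thick, top face at z = 433 mm, on four square legs, each 44×44 mm in cross-section. The legs rest on z = 0, each flush with a corner of the seat. Four stretchers, 44 mm wide and 25 mm tall, connect adjacent legs with their undersides at z = 144 mm, each running between the inner faces of the legs it joins and aligned with the legs' outer faces on the other axis.

B is a bed frame 1962 mm long (x) by 1284 mm wide (y). Four 72×72 mm corner posts, 457 mm tall, at the corners of the footprint. Four rails of 24 mm thickness and 165 mm height run between adjacent posts with their undersides at z = 211 mm, their outer faces flush with the outside of the frame (the two x-running rails run between the posts' inner faces; the two y-running rails run between the posts' inner faces). 14 slats, each 64 mm wide (x) and 22 mm thick, lie across the top of the two x-running rails, running the full 1284 mm width of the frame in y; the slats are evenly spaced along x between the inner faces of the end posts with equal gaps (rounded down to the nearest mm) at the −x end and between each pair — any rounding remainder accumulates at the +x end.

The bed frame is on the floor beside the stool on its +x side.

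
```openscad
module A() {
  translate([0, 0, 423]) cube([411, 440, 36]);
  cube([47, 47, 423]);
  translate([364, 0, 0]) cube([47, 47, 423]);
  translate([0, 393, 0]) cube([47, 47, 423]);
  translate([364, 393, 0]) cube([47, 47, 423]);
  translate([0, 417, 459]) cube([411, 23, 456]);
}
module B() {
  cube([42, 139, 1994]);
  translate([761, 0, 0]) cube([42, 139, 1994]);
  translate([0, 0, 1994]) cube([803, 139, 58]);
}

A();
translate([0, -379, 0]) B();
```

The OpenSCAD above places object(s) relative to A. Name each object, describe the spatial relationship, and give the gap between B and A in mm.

A is a chair. B is a door frame. The door frame is on the floor beside the chair on its −y side. The gap between the door frame and the chair is 240 mm.

The door frame's nearest face is 240 mm from the chair's −y face.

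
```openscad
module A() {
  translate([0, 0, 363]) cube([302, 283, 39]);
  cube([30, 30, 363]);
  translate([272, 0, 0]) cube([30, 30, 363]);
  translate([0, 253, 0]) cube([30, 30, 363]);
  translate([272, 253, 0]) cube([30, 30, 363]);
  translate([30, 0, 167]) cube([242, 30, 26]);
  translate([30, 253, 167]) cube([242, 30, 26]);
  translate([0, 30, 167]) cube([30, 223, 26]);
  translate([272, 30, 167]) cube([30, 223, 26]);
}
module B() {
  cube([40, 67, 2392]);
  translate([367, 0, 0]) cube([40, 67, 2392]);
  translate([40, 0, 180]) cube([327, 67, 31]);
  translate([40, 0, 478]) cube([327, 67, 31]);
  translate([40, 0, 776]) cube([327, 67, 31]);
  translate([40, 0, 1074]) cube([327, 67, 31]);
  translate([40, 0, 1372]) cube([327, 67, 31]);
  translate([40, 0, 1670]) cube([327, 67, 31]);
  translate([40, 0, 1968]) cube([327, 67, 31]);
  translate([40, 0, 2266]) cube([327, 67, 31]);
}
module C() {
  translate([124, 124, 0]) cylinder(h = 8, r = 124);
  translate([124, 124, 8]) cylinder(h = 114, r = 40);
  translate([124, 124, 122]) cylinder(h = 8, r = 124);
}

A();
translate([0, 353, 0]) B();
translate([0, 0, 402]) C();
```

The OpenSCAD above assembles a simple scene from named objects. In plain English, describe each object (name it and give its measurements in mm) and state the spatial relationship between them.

A is a simple wooden stool: a rectangular seat 302 mm (x) by 283 mm (y), 39 mm thick, top face at z = 402 mm, on four square legs, each 30×30 mm in cross-section. The legs rest on z = 0, each flush with a corner of the seat. Four stretchers, 30 mm wide and 26 mm tall, connect adjacent legs with their undersides at z = 167 mm, each running between the inner faces of the legs it joins and aligned with the legs' outer faces on the other axis.

B is a wooden ladder with two side rails of 40×67 mm section and 2392 mm height, set 407 mm apart overall. Between them run 8 rectangular rungs (67 mm deep, 31 mm thick), front faces flush with the rails' −y face. The bottom of the first rung is 180 mm above the floor and each subsequent rung is 298 mm higher than the one below.

C is a spool: two coaxial disc flanges of radius 124 mm and thickness 8 mm, joined by a core cylinder of radius 40 mm and height 114 mm. The lower flange rests on z = 0 and the three cylinders share a vertical axis.

The ladder is on the floor beside the stool on its +y side. The spool is on top of the stool.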